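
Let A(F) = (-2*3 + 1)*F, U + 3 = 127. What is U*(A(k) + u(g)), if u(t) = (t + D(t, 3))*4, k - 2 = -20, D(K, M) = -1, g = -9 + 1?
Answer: 6696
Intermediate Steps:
U = 124 (U = -3 + 127 = 124)
g = -8
k = -18 (k = 2 - 20 = -18)
u(t) = -4 + 4*t (u(t) = (t - 1)*4 = (-1 + t)*4 = -4 + 4*t)
A(F) = -5*F (A(F) = (-6 + 1)*F = -5*F)
U*(A(k) + u(g)) = 124*(-5*(-18) + (-4 + 4*(-8))) = 124*(90 + (-4 - 32)) = 124*(90 - 36) = 124*54 = 6696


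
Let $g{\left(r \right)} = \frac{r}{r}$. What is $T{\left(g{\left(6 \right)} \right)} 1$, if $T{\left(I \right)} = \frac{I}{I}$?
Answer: $1$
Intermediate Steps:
$g{\left(r \right)} = 1$
$T{\left(I \right)} = 1$
$T{\left(g{\left(6 \right)} \right)} 1 = 1 \cdot 1 = 1$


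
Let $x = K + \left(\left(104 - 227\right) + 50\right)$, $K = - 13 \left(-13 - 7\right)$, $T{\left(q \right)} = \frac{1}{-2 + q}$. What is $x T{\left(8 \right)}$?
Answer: $\frac{187}{6} \approx 31.167$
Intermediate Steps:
$K = 260$ ($K = \left(-13\right) \left(-20\right) = 260$)
$x = 187$ ($x = 260 + \left(\left(104 - 227\right) + 50\right) = 260 + \left(-123 + 50\right) = 260 - 73 = 187$)
$x T{\left(8 \right)} = \frac{187}{-2 + 8} = \frac{187}{6}$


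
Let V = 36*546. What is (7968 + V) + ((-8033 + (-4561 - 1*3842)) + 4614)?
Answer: 15802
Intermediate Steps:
V = 19656
(7968 + V) + ((-8033 + (-4561 - 1*3842)) + 4614) = (7968 + 19656) + ((-8033 + (-4561 - 1*3842)) + 4614) = 27624 + ((-8033 + (-4561 - 3842)) + 4614) = 27624 + ((-8033 - 8403) + 4614) = 27624 + (-16436 + 4614) = 27624 - 11822 = 15802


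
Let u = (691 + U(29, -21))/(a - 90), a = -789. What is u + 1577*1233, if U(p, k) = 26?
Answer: 569720974/293 ≈ 1.9444e+6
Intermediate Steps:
u = -239/293 (u = (691 + 26)/(-789 - 90) = 717/(-879) = 717*(-1/879) = -239/293 ≈ -0.81570)
u + 1577*1233 = -239/293 + 1577*1233 = -239/293 + 1944441 = 569720974/293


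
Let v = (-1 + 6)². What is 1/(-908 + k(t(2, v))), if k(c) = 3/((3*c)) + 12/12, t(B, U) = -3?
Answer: -3/2722 ≈ -0.0011021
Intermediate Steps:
v = 25 (v = 5² = 25)
k(c) = 1 + 1/c (k(c) = 3*(1/(3*c)) + 12*(1/12) = 1/c + 1 = 1 + 1/c)
1/(-908 + k(t(2, v))) = 1/(-908 + (1 - 3)/(-3)) = 1/(-908 - ⅓*(-2)) = 1/(-908 + ⅔) = 1/(-2722/3) = -3/2722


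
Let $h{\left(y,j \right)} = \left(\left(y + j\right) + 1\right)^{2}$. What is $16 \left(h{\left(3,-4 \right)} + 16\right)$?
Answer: $256$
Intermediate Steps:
$h{\left(y,j \right)} = \left(1 + j + y\right)^{2}$ ($h{\left(y,j \right)} = \left(\left(j + y\right) + 1\right)^{2} = \left(1 + j + y\right)^{2}$)
$16 \left(h{\left(3,-4 \right)} + 16\right) = 16 \left(\left(1 - 4 + 3\right)^{2} + 16\right) = 16 \left(0^{2} + 16\right) = 16 \left(0 + 16\right) = 16 \cdot 16 = 256$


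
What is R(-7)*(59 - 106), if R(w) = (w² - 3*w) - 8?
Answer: -2914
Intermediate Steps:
R(w) = -8 + w² - 3*w
R(-7)*(59 - 106) = (-8 + (-7)² - 3*(-7))*(59 - 106) = (-8 + 49 + 21)*(-47) = 62*(-47) = -2914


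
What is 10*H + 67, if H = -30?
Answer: -233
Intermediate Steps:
10*H + 67 = 10*(-30) + 67 = -300 + 67 = -233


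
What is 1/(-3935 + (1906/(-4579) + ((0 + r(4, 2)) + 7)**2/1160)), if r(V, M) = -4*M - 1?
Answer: -1327910/5225874011 ≈ -0.00025410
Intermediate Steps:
r(V, M) = -1 - 4*M
1/(-3935 + (1906/(-4579) + ((0 + r(4, 2)) + 7)**2/1160)) = 1/(-3935 + (1906/(-4579) + ((0 + (-1 - 4*2)) + 7)**2/1160)) = 1/(-3935 + (1906*(-1/4579) + ((0 + (-1 - 8)) + 7)**2*(1/1160))) = 1/(-3935 + (-1906/4579 + ((0 - 9) + 7)**2*(1/1160))) = 1/(-3935 + (-1906/4579 + (-9 + 7)**2*(1/1160))) = 1/(-3935 + (-1906/4579 + (-2)**2*(1/1160))) = 1/(-3935 + (-1906/4579 + 4*(1/1160))) = 1/(-3935 + (-1906/4579 + 1/290)) = 1/(-3935 - 548161/1327910) = 1/(-5225874011/1327910) = -1327910/5225874011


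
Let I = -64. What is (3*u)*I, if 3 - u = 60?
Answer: 10944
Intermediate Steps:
u = -57 (u = 3 - 1*60 = 3 - 60 = -57)
(3*u)*I = (3*(-57))*(-64) = -171*(-64) = 10944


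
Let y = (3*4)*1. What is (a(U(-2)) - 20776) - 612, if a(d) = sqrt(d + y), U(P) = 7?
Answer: -21388 + sqrt(19) ≈ -21384.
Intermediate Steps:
y = 12 (y = 12*1 = 12)
a(d) = sqrt(12 + d) (a(d) = sqrt(d + 12) = sqrt(12 + d))
(a(U(-2)) - 20776) - 612 = (sqrt(12 + 7) - 20776) - 612 = (sqrt(19) - 20776) - 612 = (-20776 + sqrt(19)) - 612 = -21388 + sqrt(19)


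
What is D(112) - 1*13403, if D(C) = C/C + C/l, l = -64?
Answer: -53615/4 ≈ -13404.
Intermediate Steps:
D(C) = 1 - C/64 (D(C) = C/C + C/(-64) = 1 + C*(-1/64) = 1 - C/64)
D(112) - 1*13403 = (1 - 1/64*112) - 1*13403 = (1 - 7/4) - 13403 = -¾ - 13403 = -53615/4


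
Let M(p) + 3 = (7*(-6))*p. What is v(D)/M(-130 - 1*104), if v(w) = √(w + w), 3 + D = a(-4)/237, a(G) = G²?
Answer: I*√329430/2328525 ≈ 0.00024649*I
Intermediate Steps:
M(p) = -3 - 42*p (M(p) = -3 + (7*(-6))*p = -3 - 42*p)
D = -695/237 (D = -3 + (-4)²/237 = -3 + 16*(1/237) = -3 + 16/237 = -695/237 ≈ -2.9325)
v(w) = √2*√w (v(w) = √(2*w) = √2*√w)
v(D)/M(-130 - 1*104) = (√2*√(-695/237))/(-3 - 42*(-130 - 1*104)) = (√2*(I*√164715/237))/(-3 - 42*(-130 - 104)) = (I*√329430/237)/(-3 - 42*(-234)) = (I*√329430/237)/(-3 + 9828) = (I*√329430/237)/9825 = (I*√329430/237)*(1/9825) = I*√329430/2328525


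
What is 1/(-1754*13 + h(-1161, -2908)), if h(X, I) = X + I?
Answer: -1/26871 ≈ -3.7215e-5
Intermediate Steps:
h(X, I) = I + X
1/(-1754*13 + h(-1161, -2908)) = 1/(-1754*13 + (-2908 - 1161)) = 1/(-22802 - 4069) = 1/(-26871) = -1/26871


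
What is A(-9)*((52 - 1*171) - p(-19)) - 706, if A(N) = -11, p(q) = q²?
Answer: 4574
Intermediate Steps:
A(-9)*((52 - 1*171) - p(-19)) - 706 = -11*((52 - 1*171) - 1*(-19)²) - 706 = -11*((52 - 171) - 1*361) - 706 = -11*(-119 - 361) - 706 = -11*(-480) - 706 = 5280 - 706 = 4574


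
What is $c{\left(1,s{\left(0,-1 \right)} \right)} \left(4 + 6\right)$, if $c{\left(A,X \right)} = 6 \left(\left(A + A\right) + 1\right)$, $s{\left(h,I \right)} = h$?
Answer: $180$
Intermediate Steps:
$c{\left(A,X \right)} = 6 + 12 A$ ($c{\left(A,X \right)} = 6 \left(2 A + 1\right) = 6 \left(1 + 2 A\right) = 6 + 12 A$)
$c{\left(1,s{\left(0,-1 \right)} \right)} \left(4 + 6\right) = \left(6 + 12 \cdot 1\right) \left(4 + 6\right) = \left(6 + 12\right) 10 = 18 \cdot 10 = 180$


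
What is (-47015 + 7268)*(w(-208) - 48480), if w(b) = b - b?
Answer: 1926934560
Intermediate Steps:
w(b) = 0
(-47015 + 7268)*(w(-208) - 48480) = (-47015 + 7268)*(0 - 48480) = -39747*(-48480) = 1926934560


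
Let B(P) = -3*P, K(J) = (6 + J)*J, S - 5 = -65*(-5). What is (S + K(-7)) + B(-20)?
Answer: 397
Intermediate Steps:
S = 330 (S = 5 - 65*(-5) = 5 + 325 = 330)
K(J) = J*(6 + J)
(S + K(-7)) + B(-20) = (330 - 7*(6 - 7)) - 3*(-20) = (330 - 7*(-1)) + 60 = (330 + 7) + 60 = 337 + 60 = 397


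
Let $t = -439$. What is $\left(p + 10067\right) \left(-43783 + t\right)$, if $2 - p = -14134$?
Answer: $-1070305066$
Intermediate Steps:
$p = 14136$ ($p = 2 - -14134 = 2 + 14134 = 14136$)
$\left(p + 10067\right) \left(-43783 + t\right) = \left(14136 + 10067\right) \left(-43783 - 439\right) = 24203 \left(-44222\right) = -1070305066$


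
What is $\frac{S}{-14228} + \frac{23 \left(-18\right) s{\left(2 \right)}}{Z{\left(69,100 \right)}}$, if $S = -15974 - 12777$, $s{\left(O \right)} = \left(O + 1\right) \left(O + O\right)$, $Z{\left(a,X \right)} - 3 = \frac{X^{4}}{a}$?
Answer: $\frac{2870228706881}{1422802945196} \approx 2.0173$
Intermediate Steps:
$Z{\left(a,X \right)} = 3 + \frac{X^{4}}{a}$
$s{\left(O \right)} = 2 O \left(1 + O\right)$ ($s{\left(O \right)} = \left(1 + O\right) 2 O = 2 O \left(1 + O\right)$)
$S = -28751$
$\frac{S}{-14228} + \frac{23 \left(-18\right) s{\left(2 \right)}}{Z{\left(69,100 \right)}} = - \frac{28751}{-14228} + \frac{23 \left(-18\right) 2 \cdot 2 \left(1 + 2\right)}{3 + \frac{100^{4}}{69}} = \left(-28751\right) \left(- \frac{1}{14228}\right) + \frac{\left(-414\right) 2 \cdot 2 \cdot 3}{3 + 100000000 \cdot \frac{1}{69}} = \frac{28751}{14228} + \frac{\left(-414\right) 12}{3 + \frac{100000000}{69}} = \frac{28751}{14228} - \frac{4968}{\frac{100000207}{69}} = \frac{28751}{14228} - \frac{342792}{100000207} = \frac{2870228706881}{1422802945196}$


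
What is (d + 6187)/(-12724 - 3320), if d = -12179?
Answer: 214/573 ≈ 0.37347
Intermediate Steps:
(d + 6187)/(-12724 - 3320) = (-12179 + 6187)/(-12724 - 3320) = -5992/(-16044) = -5992*(-1/16044) = 214/573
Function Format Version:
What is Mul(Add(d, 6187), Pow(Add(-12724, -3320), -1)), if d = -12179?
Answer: Rational(214, 573) ≈ 0.37347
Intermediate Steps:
Mul(Add(d, 6187), Pow(Add(-12724, -3320), -1)) = Mul(Add(-12179, 6187), Pow(Add(-12724, -3320), -1)) = Mul(-5992, Pow(-16044, -1)) = Mul(-5992, Rational(-1, 16044)) = Rational(214, 573)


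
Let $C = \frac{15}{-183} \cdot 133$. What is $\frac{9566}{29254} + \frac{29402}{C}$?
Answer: $- \frac{26230665599}{9726955} \approx -2696.7$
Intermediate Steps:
$C = - \frac{665}{61}$ ($C = 15 \left(- \frac{1}{183}\right) 133 = \left(- \frac{5}{61}\right) 133 = - \frac{665}{61} \approx -10.902$)
$\frac{9566}{29254} + \frac{29402}{C} = \frac{9566}{29254} + \frac{29402}{- \frac{665}{61}} = 9566 \cdot \frac{1}{29254} + 29402 \left(- \frac{61}{665}\right) = \frac{4783}{14627} - \frac{1793522}{665} = - \frac{26230665599}{9726955}$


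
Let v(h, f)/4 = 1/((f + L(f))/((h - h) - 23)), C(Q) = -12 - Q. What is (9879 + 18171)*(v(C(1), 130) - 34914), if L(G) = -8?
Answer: -59740890000/61 ≈ -9.7936e+8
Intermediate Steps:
v(h, f) = 4/(8/23 - f/23) (v(h, f) = 4/(((f - 8)/((h - h) - 23))) = 4/(((-8 + f)/(0 - 23))) = 4/(((-8 + f)/(-23))) = 4/(((-8 + f)*(-1/23))) = 4/(8/23 - f/23))
(9879 + 18171)*(v(C(1), 130) - 34914) = (9879 + 18171)*(-92/(-8 + 130) - 34914) = 28050*(-92/122 - 34914) = 28050*(-92*1/122 - 34914) = 28050*(-46/61 - 34914) = 28050*(-2129800/61) = -59740890000/61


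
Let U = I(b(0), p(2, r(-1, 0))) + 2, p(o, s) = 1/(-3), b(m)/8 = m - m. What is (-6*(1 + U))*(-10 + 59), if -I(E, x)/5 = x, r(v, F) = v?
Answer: -1372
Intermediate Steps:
b(m) = 0 (b(m) = 8*(m - m) = 8*0 = 0)
p(o, s) = -1/3
I(E, x) = -5*x
U = 11/3 (U = -5*(-1/3) + 2 = 5/3 + 2 = 11/3 ≈ 3.6667)
(-6*(1 + U))*(-10 + 59) = (-6*(1 + 11/3))*(-10 + 59) = -6*14/3*49 = -28*49 = -1372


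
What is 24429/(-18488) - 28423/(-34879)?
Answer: -326574667/644842952 ≈ -0.50644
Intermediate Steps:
24429/(-18488) - 28423/(-34879) = 24429*(-1/18488) - 28423*(-1/34879) = -24429/18488 + 28423/34879 = -326574667/644842952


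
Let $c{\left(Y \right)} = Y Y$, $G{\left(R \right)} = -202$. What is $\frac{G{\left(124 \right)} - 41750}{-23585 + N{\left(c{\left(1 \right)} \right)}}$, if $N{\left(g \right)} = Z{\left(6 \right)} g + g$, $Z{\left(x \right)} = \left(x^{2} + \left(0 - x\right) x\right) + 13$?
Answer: $\frac{13984}{7857} \approx 1.7798$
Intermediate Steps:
$Z{\left(x \right)} = 13$ ($Z{\left(x \right)} = \left(x^{2} + - x x\right) + 13 = \left(x^{2} - x^{2}\right) + 13 = 0 + 13 = 13$)
$c{\left(Y \right)} = Y^{2}$
$N{\left(g \right)} = 14 g$ ($N{\left(g \right)} = 13 g + g = 14 g$)
$\frac{G{\left(124 \right)} - 41750}{-23585 + N{\left(c{\left(1 \right)} \right)}} = \frac{-202 - 41750}{-23585 + 14 \cdot 1^{2}} = - \frac{41952}{-23585 + 14 \cdot 1} = - \frac{41952}{-23585 + 14} = - \frac{41952}{-23571} = \left(-41952\right) \left(- \frac{1}{23571}\right) = \frac{13984}{7857}$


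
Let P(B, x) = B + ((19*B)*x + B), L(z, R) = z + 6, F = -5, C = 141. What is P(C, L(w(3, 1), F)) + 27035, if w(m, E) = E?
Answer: 46070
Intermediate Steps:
L(z, R) = 6 + z
P(B, x) = 2*B + 19*B*x (P(B, x) = B + (19*B*x + B) = B + (B + 19*B*x) = 2*B + 19*B*x)
P(C, L(w(3, 1), F)) + 27035 = 141*(2 + 19*(6 + 1)) + 27035 = 141*(2 + 19*7) + 27035 = 141*(2 + 133) + 27035 = 141*135 + 27035 = 19035 + 27035 = 46070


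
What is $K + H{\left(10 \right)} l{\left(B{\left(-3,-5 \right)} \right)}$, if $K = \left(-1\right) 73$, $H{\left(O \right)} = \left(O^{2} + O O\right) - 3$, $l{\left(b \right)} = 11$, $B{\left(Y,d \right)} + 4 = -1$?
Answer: $2094$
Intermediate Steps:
$B{\left(Y,d \right)} = -5$ ($B{\left(Y,d \right)} = -4 - 1 = -5$)
$H{\left(O \right)} = -3 + 2 O^{2}$ ($H{\left(O \right)} = \left(O^{2} + O^{2}\right) - 3 = 2 O^{2} - 3 = -3 + 2 O^{2}$)
$K = -73$
$K + H{\left(10 \right)} l{\left(B{\left(-3,-5 \right)} \right)} = -73 + \left(-3 + 2 \cdot 10^{2}\right) 11 = -73 + \left(-3 + 2 \cdot 100\right) 11 = -73 + \left(-3 + 200\right) 11 = -73 + 197 \cdot 11 = -73 + 2167 = 2094$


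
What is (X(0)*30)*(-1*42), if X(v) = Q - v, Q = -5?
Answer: 6300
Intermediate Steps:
X(v) = -5 - v
(X(0)*30)*(-1*42) = ((-5 - 1*0)*30)*(-1*42) = ((-5 + 0)*30)*(-42) = -5*30*(-42) = -150*(-42) = 6300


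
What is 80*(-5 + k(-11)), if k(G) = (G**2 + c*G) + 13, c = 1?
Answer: 9440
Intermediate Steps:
k(G) = 13 + G + G**2 (k(G) = (G**2 + 1*G) + 13 = (G**2 + G) + 13 = (G + G**2) + 13 = 13 + G + G**2)
80*(-5 + k(-11)) = 80*(-5 + (13 - 11 + (-11)**2)) = 80*(-5 + (13 - 11 + 121)) = 80*(-5 + 123) = 80*118 = 9440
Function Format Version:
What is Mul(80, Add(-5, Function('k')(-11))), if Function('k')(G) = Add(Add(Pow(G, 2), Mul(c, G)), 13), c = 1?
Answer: 9440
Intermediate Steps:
Function('k')(G) = Add(13, G, Pow(G, 2)) (Function('k')(G) = Add(Add(Pow(G, 2), Mul(1, G)), 13) = Add(Add(Pow(G, 2), G), 13) = Add(Add(G, Pow(G, 2)), 13) = Add(13, G, Pow(G, 2)))
Mul(80, Add(-5, Function('k')(-11))) = Mul(80, Add(-5, Add(13, -11, Pow(-11, 2)))) = Mul(80, Add(-5, Add(13, -11, 121))) = Mul(80, Add(-5, 123)) = Mul(80, 118) = 9440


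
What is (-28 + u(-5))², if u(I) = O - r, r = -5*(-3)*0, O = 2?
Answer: 676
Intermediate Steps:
r = 0 (r = 15*0 = 0)
u(I) = 2 (u(I) = 2 - 1*0 = 2 + 0 = 2)
(-28 + u(-5))² = (-28 + 2)² = (-26)² = 676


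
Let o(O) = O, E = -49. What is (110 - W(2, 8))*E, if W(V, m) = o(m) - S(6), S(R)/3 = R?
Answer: -5880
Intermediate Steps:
S(R) = 3*R
W(V, m) = -18 + m (W(V, m) = m - 3*6 = m - 1*18 = m - 18 = -18 + m)
(110 - W(2, 8))*E = (110 - (-18 + 8))*(-49) = (110 - 1*(-10))*(-49) = (110 + 10)*(-49) = 120*(-49) = -5880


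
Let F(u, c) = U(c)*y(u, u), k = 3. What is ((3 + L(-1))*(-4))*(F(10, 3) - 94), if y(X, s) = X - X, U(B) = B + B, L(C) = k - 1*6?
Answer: 0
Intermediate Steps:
L(C) = -3 (L(C) = 3 - 1*6 = 3 - 6 = -3)
U(B) = 2*B
y(X, s) = 0
F(u, c) = 0 (F(u, c) = (2*c)*0 = 0)
((3 + L(-1))*(-4))*(F(10, 3) - 94) = ((3 - 3)*(-4))*(0 - 94) = (0*(-4))*(-94) = 0*(-94) = 0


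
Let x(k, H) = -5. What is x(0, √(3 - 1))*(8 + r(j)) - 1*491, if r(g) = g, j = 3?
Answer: -546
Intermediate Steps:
x(0, √(3 - 1))*(8 + r(j)) - 1*491 = -5*(8 + 3) - 1*491 = -5*11 - 491 = -55 - 491 = -546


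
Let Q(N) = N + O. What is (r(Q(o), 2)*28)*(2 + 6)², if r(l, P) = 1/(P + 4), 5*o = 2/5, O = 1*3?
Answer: 896/3 ≈ 298.67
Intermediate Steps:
O = 3
o = 2/25 (o = (2/5)/5 = (2*(⅕))/5 = (⅕)*(⅖) = 2/25 ≈ 0.080000)
Q(N) = 3 + N (Q(N) = N + 3 = 3 + N)
r(l, P) = 1/(4 + P)
(r(Q(o), 2)*28)*(2 + 6)² = (28/(4 + 2))*(2 + 6)² = (28/6)*8² = ((⅙)*28)*64 = (14/3)*64 = 896/3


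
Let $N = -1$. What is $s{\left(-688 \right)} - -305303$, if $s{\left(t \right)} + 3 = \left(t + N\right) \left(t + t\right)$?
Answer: $1253364$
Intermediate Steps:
$s{\left(t \right)} = -3 + 2 t \left(-1 + t\right)$ ($s{\left(t \right)} = -3 + \left(t - 1\right) \left(t + t\right) = -3 + \left(-1 + t\right) 2 t = -3 + 2 t \left(-1 + t\right)$)
$s{\left(-688 \right)} - -305303 = \left(-3 - -1376 + 2 \left(-688\right)^{2}\right) - -305303 = \left(-3 + 1376 + 2 \cdot 473344\right) + 305303 = \left(-3 + 1376 + 946688\right) + 305303 = 948061 + 305303 = 1253364$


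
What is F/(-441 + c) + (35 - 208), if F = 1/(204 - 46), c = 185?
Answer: -6997505/40448 ≈ -173.00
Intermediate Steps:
F = 1/158 ≈ 0.0063291
F/(-441 + c) + (35 - 208) = 1/(158*(-441 + 185)) + (35 - 208) = (1/158)/(-256) - 173 = (1/158)*(-1/256) - 173 = -1/40448 - 173 = -6997505/40448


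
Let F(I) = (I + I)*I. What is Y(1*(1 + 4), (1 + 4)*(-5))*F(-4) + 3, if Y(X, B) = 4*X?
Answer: 643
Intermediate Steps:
F(I) = 2*I² (F(I) = (2*I)*I = 2*I²)
Y(1*(1 + 4), (1 + 4)*(-5))*F(-4) + 3 = (4*(1*(1 + 4)))*(2*(-4)²) + 3 = (4*(1*5))*(2*16) + 3 = (4*5)*32 + 3 = 20*32 + 3 = 640 + 3 = 643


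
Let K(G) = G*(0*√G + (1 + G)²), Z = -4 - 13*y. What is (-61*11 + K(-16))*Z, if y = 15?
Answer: 849929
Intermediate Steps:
Z = -199 (Z = -4 - 13*15 = -4 - 195 = -199)
K(G) = G*(1 + G)² (K(G) = G*(0 + (1 + G)²) = G*(1 + G)²)
(-61*11 + K(-16))*Z = (-61*11 - 16*(1 - 16)²)*(-199) = (-671 - 16*(-15)²)*(-199) = (-671 - 16*225)*(-199) = (-671 - 3600)*(-199) = -4271*(-199) = 849929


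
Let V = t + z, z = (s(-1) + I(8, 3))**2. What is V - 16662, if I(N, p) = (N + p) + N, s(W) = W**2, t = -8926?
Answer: -25188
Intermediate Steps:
I(N, p) = p + 2*N
z = 400 (z = ((-1)**2 + (3 + 2*8))**2 = (1 + (3 + 16))**2 = (1 + 19)**2 = 20**2 = 400)
V = -8526 (V = -8926 + 400 = -8526)
V - 16662 = -8526 - 16662 = -25188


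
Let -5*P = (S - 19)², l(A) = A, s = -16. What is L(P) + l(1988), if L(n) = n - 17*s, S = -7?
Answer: 10624/5 ≈ 2124.8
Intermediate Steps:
P = -676/5 (P = -(-7 - 19)²/5 = -⅕*(-26)² = -⅕*676 = -676/5 ≈ -135.20)
L(n) = 272 + n (L(n) = n - 17*(-16) = n + 272 = 272 + n)
L(P) + l(1988) = (272 - 676/5) + 1988 = 684/5 + 1988 = 10624/5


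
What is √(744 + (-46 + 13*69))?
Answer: √1595 ≈ 39.937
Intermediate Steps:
√(744 + (-46 + 13*69)) = √(744 + (-46 + 897)) = √(744 + 851) = √1595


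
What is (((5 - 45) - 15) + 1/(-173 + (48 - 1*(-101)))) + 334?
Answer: 6695/24 ≈ 278.96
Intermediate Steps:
(((5 - 45) - 15) + 1/(-173 + (48 - 1*(-101)))) + 334 = ((-40 - 15) + 1/(-173 + (48 + 101))) + 334 = (-55 + 1/(-173 + 149)) + 334 = (-55 + 1/(-24)) + 334 = (-55 - 1/24) + 334 = -1321/24 + 334 = 6695/24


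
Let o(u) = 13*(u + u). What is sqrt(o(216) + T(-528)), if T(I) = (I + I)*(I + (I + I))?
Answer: 36*sqrt(1295) ≈ 1295.5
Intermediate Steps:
T(I) = 6*I**2 (T(I) = (2*I)*(I + 2*I) = (2*I)*(3*I) = 6*I**2)
o(u) = 26*u (o(u) = 13*(2*u) = 26*u)
sqrt(o(216) + T(-528)) = sqrt(26*216 + 6*(-528)**2) = sqrt(5616 + 6*278784) = sqrt(5616 + 1672704) = sqrt(1678320) = 36*sqrt(1295)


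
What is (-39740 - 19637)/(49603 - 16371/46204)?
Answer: -2743454908/2291840641 ≈ -1.1971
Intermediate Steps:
(-39740 - 19637)/(49603 - 16371/46204) = -59377/(49603 - 16371*1/46204) = -59377/(49603 - 16371/46204) = -59377/2291840641/46204 = -59377*46204/2291840641 = -2743454908/2291840641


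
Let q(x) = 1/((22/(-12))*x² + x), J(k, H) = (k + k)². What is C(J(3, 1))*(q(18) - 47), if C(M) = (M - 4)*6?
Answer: -27073/3 ≈ -9024.3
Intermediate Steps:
J(k, H) = 4*k² (J(k, H) = (2*k)² = 4*k²)
C(M) = -24 + 6*M (C(M) = (-4 + M)*6 = -24 + 6*M)
q(x) = 1/(x - 11*x²/6) (q(x) = 1/((22*(-1/12))*x² + x) = 1/(-11*x²/6 + x) = 1/(x - 11*x²/6))
C(J(3, 1))*(q(18) - 47) = (-24 + 6*(4*3²))*(-6/(18*(-6 + 11*18)) - 47) = (-24 + 6*(4*9))*(-6*1/18/(-6 + 198) - 47) = (-24 + 6*36)*(-6*1/18/192 - 47) = (-24 + 216)*(-6*1/18*1/192 - 47) = 192*(-1/576 - 47) = 192*(-27073/576) = -27073/3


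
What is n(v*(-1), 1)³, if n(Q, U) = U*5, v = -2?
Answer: 125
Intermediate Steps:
n(Q, U) = 5*U
n(v*(-1), 1)³ = (5*1)³ = 5³ = 125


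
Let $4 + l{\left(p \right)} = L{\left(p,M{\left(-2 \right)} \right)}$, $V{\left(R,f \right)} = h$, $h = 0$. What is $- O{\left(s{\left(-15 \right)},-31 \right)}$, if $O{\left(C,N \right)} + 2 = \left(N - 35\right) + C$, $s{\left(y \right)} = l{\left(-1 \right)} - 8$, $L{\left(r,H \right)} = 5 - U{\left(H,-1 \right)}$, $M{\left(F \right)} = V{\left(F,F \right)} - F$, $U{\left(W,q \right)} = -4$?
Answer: $71$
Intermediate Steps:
$V{\left(R,f \right)} = 0$
$M{\left(F \right)} = - F$ ($M{\left(F \right)} = 0 - F = - F$)
$L{\left(r,H \right)} = 9$ ($L{\left(r,H \right)} = 5 - -4 = 5 + 4 = 9$)
$l{\left(p \right)} = 5$ ($l{\left(p \right)} = -4 + 9 = 5$)
$s{\left(y \right)} = -3$ ($s{\left(y \right)} = 5 - 8 = -3$)
$O{\left(C,N \right)} = -37 + C + N$ ($O{\left(C,N \right)} = -2 + \left(\left(N - 35\right) + C\right) = -2 + \left(\left(-35 + N\right) + C\right) = -2 + \left(-35 + C + N\right) = -37 + C + N$)
$- O{\left(s{\left(-15 \right)},-31 \right)} = - (-37 - 3 - 31) = \left(-1\right) \left(-71\right) = 71$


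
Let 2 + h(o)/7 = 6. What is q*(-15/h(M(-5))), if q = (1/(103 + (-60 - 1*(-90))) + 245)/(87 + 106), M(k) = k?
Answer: -244395/359366 ≈ -0.68007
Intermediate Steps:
h(o) = 28 (h(o) = -14 + 7*6 = -14 + 42 = 28)
q = 32586/25669 (q = (1/(103 + (-60 + 90)) + 245)/193 = (1/(103 + 30) + 245)*(1/193) = (1/133 + 245)*(1/193) = (32586/133)*(1/193) = 32586/25669 ≈ 1.2695)
q*(-15/h(M(-5))) = 32586*(-15/28)/25669 = 32586*(-15*1/28)/25669 = (32586/25669)*(-15/28) = -244395/359366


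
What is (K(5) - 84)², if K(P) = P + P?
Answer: 5476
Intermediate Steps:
K(P) = 2*P
(K(5) - 84)² = (2*5 - 84)² = (10 - 84)² = (-74)² = 5476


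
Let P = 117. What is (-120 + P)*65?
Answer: -195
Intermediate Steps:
(-120 + P)*65 = (-120 + 117)*65 = -3*65 = -195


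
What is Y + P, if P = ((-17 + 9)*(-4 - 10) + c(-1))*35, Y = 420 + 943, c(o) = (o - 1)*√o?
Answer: 5283 - 70*I ≈ 5283.0 - 70.0*I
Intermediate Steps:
c(o) = √o*(-1 + o) (c(o) = (-1 + o)*√o = √o*(-1 + o))
Y = 1363
P = 3920 - 70*I (P = ((-17 + 9)*(-4 - 10) + √(-1)*(-1 - 1))*35 = (-8*(-14) + I*(-2))*35 = (112 - 2*I)*35 = 3920 - 70*I ≈ 3920.0 - 70.0*I)
Y + P = 1363 + (3920 - 70*I) = 5283 - 70*I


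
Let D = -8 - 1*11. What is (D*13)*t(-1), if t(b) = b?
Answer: 247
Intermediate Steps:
D = -19 (D = -8 - 11 = -19)
(D*13)*t(-1) = -19*13*(-1) = -247*(-1) = 247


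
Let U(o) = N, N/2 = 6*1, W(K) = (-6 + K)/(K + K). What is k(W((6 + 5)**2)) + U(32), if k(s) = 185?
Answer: 197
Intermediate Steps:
W(K) = (-6 + K)/(2*K) (W(K) = (-6 + K)/((2*K)) = (-6 + K)*(1/(2*K)) = (-6 + K)/(2*K))
N = 12 (N = 2*(6*1) = 2*6 = 12)
U(o) = 12
k(W((6 + 5)**2)) + U(32) = 185 + 12 = 197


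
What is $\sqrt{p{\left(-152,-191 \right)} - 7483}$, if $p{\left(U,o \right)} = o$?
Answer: $i \sqrt{7674} \approx 87.601 i$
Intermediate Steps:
$\sqrt{p{\left(-152,-191 \right)} - 7483} = \sqrt{-191 - 7483} = \sqrt{-7674} = i \sqrt{7674}$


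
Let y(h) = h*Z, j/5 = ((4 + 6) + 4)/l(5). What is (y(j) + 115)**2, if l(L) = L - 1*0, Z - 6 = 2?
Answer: 51529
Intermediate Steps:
Z = 8 (Z = 6 + 2 = 8)
l(L) = L (l(L) = L + 0 = L)
j = 14 (j = 5*(((4 + 6) + 4)/5) = 5*((10 + 4)*(1/5)) = 5*(14*(1/5)) = 5*(14/5) = 14)
y(h) = 8*h (y(h) = h*8 = 8*h)
(y(j) + 115)**2 = (8*14 + 115)**2 = (112 + 115)**2 = 227**2 = 51529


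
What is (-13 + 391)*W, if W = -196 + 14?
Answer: -68796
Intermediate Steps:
W = -182
(-13 + 391)*W = (-13 + 391)*(-182) = 378*(-182) = -68796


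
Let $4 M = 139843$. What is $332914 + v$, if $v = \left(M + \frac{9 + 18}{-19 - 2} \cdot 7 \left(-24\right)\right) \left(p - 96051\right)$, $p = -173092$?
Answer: $- \frac{37868972445}{4} \approx -9.4672 \cdot 10^{9}$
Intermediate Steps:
$M = \frac{139843}{4}$ ($M = \frac{1}{4} \cdot 139843 = \frac{139843}{4} \approx 34961.0$)
$v = - \frac{37870304101}{4}$ ($v = \left(\frac{139843}{4} + \frac{9 + 18}{-19 - 2} \cdot 7 \left(-24\right)\right) \left(-173092 - 96051\right) = \left(\frac{139843}{4} + \frac{27}{-21} \cdot 7 \left(-24\right)\right) \left(-269143\right) = \left(\frac{139843}{4} + 27 \left(- \frac{1}{21}\right) 7 \left(-24\right)\right) \left(-269143\right) = \left(\frac{139843}{4} + \left(- \frac{9}{7}\right) 7 \left(-24\right)\right) \left(-269143\right) = \left(\frac{139843}{4} - -216\right) \left(-269143\right) = \left(\frac{139843}{4} + 216\right) \left(-269143\right) = \frac{140707}{4} \left(-269143\right) = - \frac{37870304101}{4} \approx -9.4676 \cdot 10^{9}$)
$332914 + v = 332914 - \frac{37870304101}{4} = - \frac{37868972445}{4}$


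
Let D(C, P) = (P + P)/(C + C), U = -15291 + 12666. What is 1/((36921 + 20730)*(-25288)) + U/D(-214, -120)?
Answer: -6824693671951/1457878488 ≈ -4681.3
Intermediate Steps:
U = -2625
D(C, P) = P/C (D(C, P) = (2*P)/((2*C)) = (2*P)*(1/(2*C)) = P/C)
1/((36921 + 20730)*(-25288)) + U/D(-214, -120) = 1/((36921 + 20730)*(-25288)) - 2625/((-120/(-214))) = -1/25288/57651 - 2625/((-120*(-1/214))) = (1/57651)*(-1/25288) - 2625/60/107 = -1/1457878488 - 2625*107/60 = -1/1457878488 - 18725/4 = -6824693671951/1457878488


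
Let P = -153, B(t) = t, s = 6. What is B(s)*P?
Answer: -918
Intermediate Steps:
B(s)*P = 6*(-153) = -918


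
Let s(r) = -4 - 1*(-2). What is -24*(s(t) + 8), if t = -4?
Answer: -144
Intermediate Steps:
s(r) = -2 (s(r) = -4 + 2 = -2)
-24*(s(t) + 8) = -24*(-2 + 8) = -24*6 = -144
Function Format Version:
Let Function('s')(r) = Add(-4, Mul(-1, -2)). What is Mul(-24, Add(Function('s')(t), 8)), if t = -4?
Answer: -144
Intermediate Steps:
Function('s')(r) = -2 (Function('s')(r) = Add(-4, 2) = -2)
Mul(-24, Add(Function('s')(t), 8)) = Mul(-24, Add(-2, 8)) = Mul(-24, 6) = -144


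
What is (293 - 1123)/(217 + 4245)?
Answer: -415/2231 ≈ -0.18602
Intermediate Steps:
(293 - 1123)/(217 + 4245) = -830/4462 = -830*1/4462 = -415/2231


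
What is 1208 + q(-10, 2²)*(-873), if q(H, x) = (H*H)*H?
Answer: 874208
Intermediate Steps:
q(H, x) = H³ (q(H, x) = H²*H = H³)
1208 + q(-10, 2²)*(-873) = 1208 + (-10)³*(-873) = 1208 - 1000*(-873) = 1208 + 873000 = 874208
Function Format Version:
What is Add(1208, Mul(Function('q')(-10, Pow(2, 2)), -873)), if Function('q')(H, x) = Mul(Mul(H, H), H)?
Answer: 874208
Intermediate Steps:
Function('q')(H, x) = Pow(H, 3) (Function('q')(H, x) = Mul(Pow(H, 2), H) = Pow(H, 3))
Add(1208, Mul(Function('q')(-10, Pow(2, 2)), -873)) = Add(1208, Mul(Pow(-10, 3), -873)) = Add(1208, Mul(-1000, -873)) = Add(1208, 873000) = 874208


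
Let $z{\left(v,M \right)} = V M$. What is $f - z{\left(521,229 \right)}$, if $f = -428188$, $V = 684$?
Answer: $-584824$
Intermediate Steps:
$z{\left(v,M \right)} = 684 M$
$f - z{\left(521,229 \right)} = -428188 - 684 \cdot 229 = -428188 - 156636 = -584824$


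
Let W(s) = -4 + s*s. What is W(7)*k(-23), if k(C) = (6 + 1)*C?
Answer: -7245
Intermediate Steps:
W(s) = -4 + s**2
k(C) = 7*C
W(7)*k(-23) = (-4 + 7**2)*(7*(-23)) = (-4 + 49)*(-161) = 45*(-161) = -7245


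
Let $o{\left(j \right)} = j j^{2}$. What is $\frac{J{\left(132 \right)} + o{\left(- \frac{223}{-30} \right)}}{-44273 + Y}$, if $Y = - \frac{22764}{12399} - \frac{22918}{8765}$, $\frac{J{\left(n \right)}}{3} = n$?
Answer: $- \frac{157810698368483}{8661511641414600} \approx -0.01822$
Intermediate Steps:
$J{\left(n \right)} = 3 n$
$Y = - \frac{161228914}{36225745}$ ($Y = \left(-22764\right) \frac{1}{12399} - \frac{22918}{8765} = - \frac{7588}{4133} - \frac{22918}{8765} = - \frac{161228914}{36225745} \approx -4.4507$)
$o{\left(j \right)} = j^{3}$
$\frac{J{\left(132 \right)} + o{\left(- \frac{223}{-30} \right)}}{-44273 + Y} = \frac{3 \cdot 132 + \left(- \frac{223}{-30}\right)^{3}}{-44273 - \frac{161228914}{36225745}} = \frac{396 + \left(\left(-223\right) \left(- \frac{1}{30}\right)\right)^{3}}{- \frac{1603983637299}{36225745}} = \left(396 + \left(\frac{223}{30}\right)^{3}\right) \left(- \frac{36225745}{1603983637299}\right) = \left(396 + \frac{11089567}{27000}\right) \left(- \frac{36225745}{1603983637299}\right) = \frac{21781567}{27000} \left(- \frac{36225745}{1603983637299}\right) = - \frac{157810698368483}{8661511641414600}$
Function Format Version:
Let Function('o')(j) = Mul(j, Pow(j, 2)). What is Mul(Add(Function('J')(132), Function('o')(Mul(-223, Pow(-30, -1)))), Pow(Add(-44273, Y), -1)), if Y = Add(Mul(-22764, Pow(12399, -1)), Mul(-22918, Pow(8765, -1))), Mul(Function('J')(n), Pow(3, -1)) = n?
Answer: Rational(-157810698368483, 8661511641414600) ≈ -0.018220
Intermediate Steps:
Function('J')(n) = Mul(3, n)
Y = Rational(-161228914, 36225745) (Y = Add(Mul(-22764, Rational(1, 12399)), Mul(-22918, Rational(1, 8765))) = Add(Rational(-7588, 4133), Rational(-22918, 8765)) = Rational(-161228914, 36225745) ≈ -4.4507)
Function('o')(j) = Pow(j, 3)
Mul(Add(Function('J')(132), Function('o')(Mul(-223, Pow(-30, -1)))), Pow(Add(-44273, Y), -1)) = Mul(Add(Mul(3, 132), Pow(Mul(-223, Pow(-30, -1)), 3)), Pow(Add(-44273, Rational(-161228914, 36225745)), -1)) = Mul(Add(396, Pow(Mul(-223, Rational(-1, 30)), 3)), Pow(Rational(-1603983637299, 36225745), -1)) = Mul(Add(396, Pow(Rational(223, 30), 3)), Rational(-36225745, 1603983637299)) = Mul(Add(396, Rational(11089567, 27000)), Rational(-36225745, 1603983637299)) = Mul(Rational(21781567, 27000), Rational(-36225745, 1603983637299)) = Rational(-157810698368483, 8661511641414600)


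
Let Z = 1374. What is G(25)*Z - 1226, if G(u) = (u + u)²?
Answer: 3433774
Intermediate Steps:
G(u) = 4*u² (G(u) = (2*u)² = 4*u²)
G(25)*Z - 1226 = (4*25²)*1374 - 1226 = (4*625)*1374 - 1226 = 2500*1374 - 1226 = 3435000 - 1226 = 3433774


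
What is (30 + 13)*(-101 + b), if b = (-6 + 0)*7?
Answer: -6149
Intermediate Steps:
b = -42 (b = -6*7 = -42)
(30 + 13)*(-101 + b) = (30 + 13)*(-101 - 42) = 43*(-143) = -6149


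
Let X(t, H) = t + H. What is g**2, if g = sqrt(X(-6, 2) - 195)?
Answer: -199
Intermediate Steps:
X(t, H) = H + t
g = I*sqrt(199) (g = sqrt((2 - 6) - 195) = sqrt(-4 - 195) = sqrt(-199) = I*sqrt(199) ≈ 14.107*I)
g**2 = (I*sqrt(199))**2 = -199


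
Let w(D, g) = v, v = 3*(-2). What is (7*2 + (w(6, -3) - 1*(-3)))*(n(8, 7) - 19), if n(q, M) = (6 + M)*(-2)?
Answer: -495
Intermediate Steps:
v = -6
w(D, g) = -6
n(q, M) = -12 - 2*M
(7*2 + (w(6, -3) - 1*(-3)))*(n(8, 7) - 19) = (7*2 + (-6 - 1*(-3)))*((-12 - 2*7) - 19) = (14 + (-6 + 3))*((-12 - 14) - 19) = (14 - 3)*(-26 - 19) = 11*(-45) = -495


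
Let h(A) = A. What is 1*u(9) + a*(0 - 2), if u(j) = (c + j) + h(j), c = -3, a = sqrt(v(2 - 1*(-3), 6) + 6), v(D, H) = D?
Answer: 15 - 2*sqrt(11) ≈ 8.3667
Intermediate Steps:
a = sqrt(11) (a = sqrt((2 - 1*(-3)) + 6) = sqrt((2 + 3) + 6) = sqrt(5 + 6) = sqrt(11) ≈ 3.3166)
u(j) = -3 + 2*j (u(j) = (-3 + j) + j = -3 + 2*j)
1*u(9) + a*(0 - 2) = 1*(-3 + 2*9) + sqrt(11)*(0 - 2) = 1*(-3 + 18) + sqrt(11)*(-2) = 1*15 - 2*sqrt(11) = 15 - 2*sqrt(11)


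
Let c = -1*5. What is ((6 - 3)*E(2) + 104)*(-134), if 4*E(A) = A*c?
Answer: -12931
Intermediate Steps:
c = -5
E(A) = -5*A/4 (E(A) = (A*(-5))/4 = (-5*A)/4 = -5*A/4)
((6 - 3)*E(2) + 104)*(-134) = ((6 - 3)*(-5/4*2) + 104)*(-134) = (3*(-5/2) + 104)*(-134) = (-15/2 + 104)*(-134) = (193/2)*(-134) = -12931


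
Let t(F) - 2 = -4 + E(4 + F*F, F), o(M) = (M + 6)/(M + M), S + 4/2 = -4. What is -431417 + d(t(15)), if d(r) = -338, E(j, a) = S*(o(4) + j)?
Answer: -431755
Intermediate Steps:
S = -6 (S = -2 - 4 = -6)
o(M) = (6 + M)/(2*M) (o(M) = (6 + M)/((2*M)) = (6 + M)*(1/(2*M)) = (6 + M)/(2*M))
E(j, a) = -15/2 - 6*j (E(j, a) = -6*((½)*(6 + 4)/4 + j) = -6*((½)*(¼)*10 + j) = -6*(5/4 + j) = -15/2 - 6*j)
t(F) = -67/2 - 6*F² (t(F) = 2 + (-4 + (-15/2 - 6*(4 + F*F))) = 2 + (-4 + (-15/2 - 6*(4 + F²))) = 2 + (-4 + (-15/2 + (-24 - 6*F²))) = 2 + (-4 + (-63/2 - 6*F²)) = 2 + (-71/2 - 6*F²) = -67/2 - 6*F²)
-431417 + d(t(15)) = -431417 - 338 = -431755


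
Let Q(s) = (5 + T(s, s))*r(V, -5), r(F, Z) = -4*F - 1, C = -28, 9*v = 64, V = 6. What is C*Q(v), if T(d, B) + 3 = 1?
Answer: 2100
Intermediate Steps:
v = 64/9 (v = (1/9)*64 = 64/9 ≈ 7.1111)
T(d, B) = -2 (T(d, B) = -3 + 1 = -2)
r(F, Z) = -1 - 4*F
Q(s) = -75 (Q(s) = (5 - 2)*(-1 - 4*6) = 3*(-1 - 24) = 3*(-25) = -75)
C*Q(v) = -28*(-75) = 2100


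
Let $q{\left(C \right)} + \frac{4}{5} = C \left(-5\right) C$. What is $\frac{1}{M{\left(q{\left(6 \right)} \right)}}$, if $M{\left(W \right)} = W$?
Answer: $- \frac{5}{904} \approx -0.005531$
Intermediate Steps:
$q{\left(C \right)} = - \frac{4}{5} - 5 C^{2}$ ($q{\left(C \right)} = - \frac{4}{5} + C \left(-5\right) C = - \frac{4}{5} + - 5 C C = - \frac{4}{5} - 5 C^{2}$)
$\frac{1}{M{\left(q{\left(6 \right)} \right)}} = \frac{1}{- \frac{4}{5} - 5 \cdot 6^{2}} = \frac{1}{- \frac{4}{5} - 180} = \frac{1}{- \frac{904}{5}} = - \frac{5}{904}$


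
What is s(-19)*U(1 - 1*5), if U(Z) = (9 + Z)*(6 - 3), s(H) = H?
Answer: -285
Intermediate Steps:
U(Z) = 27 + 3*Z (U(Z) = (9 + Z)*3 = 27 + 3*Z)
s(-19)*U(1 - 1*5) = -19*(27 + 3*(1 - 1*5)) = -19*(27 + 3*(1 - 5)) = -19*(27 + 3*(-4)) = -19*(27 - 12) = -19*15 = -285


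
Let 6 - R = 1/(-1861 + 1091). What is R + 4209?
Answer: 3245551/770 ≈ 4215.0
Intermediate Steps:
R = 4621/770 (R = 6 - 1/(-1861 + 1091) = 6 - 1/(-770) = 6 - 1*(-1/770) = 6 + 1/770 = 4621/770 ≈ 6.0013)
R + 4209 = 4621/770 + 4209 = 3245551/770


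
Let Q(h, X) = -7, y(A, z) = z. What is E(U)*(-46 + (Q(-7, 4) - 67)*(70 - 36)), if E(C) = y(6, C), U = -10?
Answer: 25620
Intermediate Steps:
E(C) = C
E(U)*(-46 + (Q(-7, 4) - 67)*(70 - 36)) = -10*(-46 + (-7 - 67)*(70 - 36)) = -10*(-46 - 74*34) = -10*(-46 - 2516) = -10*(-2562) = 25620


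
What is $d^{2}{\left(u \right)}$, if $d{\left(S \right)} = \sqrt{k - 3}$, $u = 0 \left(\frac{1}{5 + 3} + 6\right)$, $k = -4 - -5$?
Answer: $-2$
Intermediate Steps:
$k = 1$ ($k = -4 + 5 = 1$)
$u = 0$ ($u = 0 \left(\frac{1}{8} + 6\right) = 0 \cdot \frac{49}{8} = 0$)
$d{\left(S \right)} = i \sqrt{2}$ ($d{\left(S \right)} = \sqrt{1 - 3} = \sqrt{-2} = i \sqrt{2}$)
$d^{2}{\left(u \right)} = \left(i \sqrt{2}\right)^{2} = -2$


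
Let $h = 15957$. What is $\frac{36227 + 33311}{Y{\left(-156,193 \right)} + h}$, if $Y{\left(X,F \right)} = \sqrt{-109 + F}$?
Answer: $\frac{369872622}{84875255} - \frac{139076 \sqrt{21}}{254625765} \approx 4.3553$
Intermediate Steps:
$\frac{36227 + 33311}{Y{\left(-156,193 \right)} + h} = \frac{36227 + 33311}{\sqrt{-109 + 193} + 15957} = \frac{69538}{\sqrt{84} + 15957} = \frac{69538}{2 \sqrt{21} + 15957} = \frac{69538}{15957 + 2 \sqrt{21}}$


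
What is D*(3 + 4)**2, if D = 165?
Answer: 8085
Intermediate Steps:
D*(3 + 4)**2 = 165*(3 + 4)**2 = 165*7**2 = 165*49 = 8085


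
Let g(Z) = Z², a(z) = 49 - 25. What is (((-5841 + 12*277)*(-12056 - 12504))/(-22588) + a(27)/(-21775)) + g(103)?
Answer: 967999715797/122963425 ≈ 7872.3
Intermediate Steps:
a(z) = 24
(((-5841 + 12*277)*(-12056 - 12504))/(-22588) + a(27)/(-21775)) + g(103) = (((-5841 + 12*277)*(-12056 - 12504))/(-22588) + 24/(-21775)) + 103² = (((-5841 + 3324)*(-24560))*(-1/22588) + 24*(-1/21775)) + 10609 = (-2517*(-24560)*(-1/22588) - 24/21775) + 10609 = (61817520*(-1/22588) - 24/21775) + 10609 = (-15454380/5647 - 24/21775) + 10609 = -336519260028/122963425 + 10609 = 967999715797/122963425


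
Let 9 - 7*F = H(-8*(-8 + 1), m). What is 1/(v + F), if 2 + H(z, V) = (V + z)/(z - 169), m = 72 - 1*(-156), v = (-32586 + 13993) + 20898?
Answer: 791/1824782 ≈ 0.00043348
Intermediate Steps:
v = 2305 (v = -18593 + 20898 = 2305)
m = 228 (m = 72 + 156 = 228)
H(z, V) = -2 + (V + z)/(-169 + z) (H(z, V) = -2 + (V + z)/(z - 169) = -2 + (V + z)/(-169 + z))
F = 1527/791 (F = 9/7 - (338 + 228 - (-8)*(-8 + 1))/(7*(-169 - 8*(-8 + 1))) = 9/7 - (338 + 228 - (-8)*(-7))/(7*(-169 - 8*(-7))) = 9/7 - (338 + 228 - 1*56)/(7*(-169 + 56)) = 9/7 - (338 + 228 - 56)/(7*(-113)) = 9/7 - (-1)*510/791 = 9/7 - 1/7*(-510/113) = 9/7 + 510/791 = 1527/791 ≈ 1.9305)
1/(v + F) = 1/(2305 + 1527/791) = 1/(1824782/791) = 791/1824782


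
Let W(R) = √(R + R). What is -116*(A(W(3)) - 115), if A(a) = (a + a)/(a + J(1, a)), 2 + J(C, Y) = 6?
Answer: 67396/5 - 464*√6/5 ≈ 13252.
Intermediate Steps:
W(R) = √2*√R (W(R) = √(2*R) = √2*√R)
J(C, Y) = 4 (J(C, Y) = -2 + 6 = 4)
A(a) = 2*a/(4 + a) (A(a) = (a + a)/(a + 4) = (2*a)/(4 + a) = 2*a/(4 + a))
-116*(A(W(3)) - 115) = -116*(2*(√2*√3)/(4 + √2*√3) - 115) = -116*(2*√6/(4 + √6) - 115) = -116*(-115 + 2*√6/(4 + √6)) = 13340 - 232*√6/(4 + √6)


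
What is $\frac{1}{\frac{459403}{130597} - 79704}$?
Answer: $- \frac{130597}{10408643885} \approx -1.2547 \cdot 10^{-5}$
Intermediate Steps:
$\frac{1}{\frac{459403}{130597} - 79704} = \frac{1}{- \frac{10408643885}{130597}} = - \frac{130597}{10408643885}$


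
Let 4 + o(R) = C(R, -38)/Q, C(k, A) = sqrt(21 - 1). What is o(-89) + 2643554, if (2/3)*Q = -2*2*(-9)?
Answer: 2643550 + sqrt(5)/27 ≈ 2.6436e+6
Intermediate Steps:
C(k, A) = 2*sqrt(5) (C(k, A) = sqrt(20) = 2*sqrt(5))
Q = 54 (Q = 3*(-2*2*(-9))/2 = 3*(-4*(-9))/2 = (3/2)*36 = 54)
o(R) = -4 + sqrt(5)/27 (o(R) = -4 + (2*sqrt(5))/54 = -4 + (2*sqrt(5))*(1/54) = -4 + sqrt(5)/27)
o(-89) + 2643554 = (-4 + sqrt(5)/27) + 2643554 = 2643550 + sqrt(5)/27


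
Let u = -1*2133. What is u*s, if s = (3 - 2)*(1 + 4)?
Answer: -10665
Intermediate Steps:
u = -2133
s = 5 (s = 1*5 = 5)
u*s = -2133*5 = -10665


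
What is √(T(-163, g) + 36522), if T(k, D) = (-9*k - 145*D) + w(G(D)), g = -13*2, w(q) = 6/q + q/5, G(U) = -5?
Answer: 4*√65245/5 ≈ 204.34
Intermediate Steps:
w(q) = 6/q + q/5 (w(q) = 6/q + q*(⅕) = 6/q + q/5)
g = -26
T(k, D) = -11/5 - 145*D - 9*k (T(k, D) = (-9*k - 145*D) + (6/(-5) + (⅕)*(-5)) = (-145*D - 9*k) + (6*(-⅕) - 1) = (-145*D - 9*k) + (-6/5 - 1) = (-145*D - 9*k) - 11/5 = -11/5 - 145*D - 9*k)
√(T(-163, g) + 36522) = √((-11/5 - 145*(-26) - 9*(-163)) + 36522) = √((-11/5 + 3770 + 1467) + 36522) = √(26174/5 + 36522) = √(208784/5) = 4*√65245/5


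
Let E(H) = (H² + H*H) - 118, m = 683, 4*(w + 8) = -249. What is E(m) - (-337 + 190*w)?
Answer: 1893089/2 ≈ 9.4654e+5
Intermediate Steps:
w = -281/4 (w = -8 + (¼)*(-249) = -8 - 249/4 = -281/4 ≈ -70.250)
E(H) = -118 + 2*H² (E(H) = (H² + H²) - 118 = 2*H² - 118 = -118 + 2*H²)
E(m) - (-337 + 190*w) = (-118 + 2*683²) - (-337 + 190*(-281/4)) = (-118 + 2*466489) - (-337 - 26695/2) = (-118 + 932978) - 1*(-27369/2) = 932860 + 27369/2 = 1893089/2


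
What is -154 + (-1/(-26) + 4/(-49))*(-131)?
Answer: -188991/1274 ≈ -148.34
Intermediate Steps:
-154 + (-1/(-26) + 4/(-49))*(-131) = -154 + (-1*(-1/26) + 4*(-1/49))*(-131) = -154 + (1/26 - 4/49)*(-131) = -154 - 55/1274*(-131) = -154 + 7205/1274 = -188991/1274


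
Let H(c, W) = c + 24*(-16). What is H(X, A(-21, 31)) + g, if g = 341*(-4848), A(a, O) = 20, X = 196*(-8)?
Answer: -1655120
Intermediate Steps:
X = -1568
H(c, W) = -384 + c (H(c, W) = c - 384 = -384 + c)
g = -1653168
H(X, A(-21, 31)) + g = (-384 - 1568) - 1653168 = -1952 - 1653168 = -1655120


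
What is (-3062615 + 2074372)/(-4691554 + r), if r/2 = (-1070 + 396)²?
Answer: 988243/3783002 ≈ 0.26123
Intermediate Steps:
r = 908552 (r = 2*(-1070 + 396)² = 2*(-674)² = 2*454276 = 908552)
(-3062615 + 2074372)/(-4691554 + r) = (-3062615 + 2074372)/(-4691554 + 908552) = -988243/(-3783002) = -988243*(-1/3783002) = 988243/3783002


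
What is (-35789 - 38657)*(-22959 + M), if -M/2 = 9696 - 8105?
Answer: 1946092886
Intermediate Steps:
M = -3182 (M = -2*(9696 - 8105) = -2*1591 = -3182)
(-35789 - 38657)*(-22959 + M) = (-35789 - 38657)*(-22959 - 3182) = -74446*(-26141) = 1946092886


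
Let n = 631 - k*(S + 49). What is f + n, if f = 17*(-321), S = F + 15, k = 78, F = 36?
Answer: -12626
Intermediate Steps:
S = 51 (S = 36 + 15 = 51)
f = -5457
n = -7169 (n = 631 - 78*(51 + 49) = 631 - 78*100 = 631 - 1*7800 = 631 - 7800 = -7169)
f + n = -5457 - 7169 = -12626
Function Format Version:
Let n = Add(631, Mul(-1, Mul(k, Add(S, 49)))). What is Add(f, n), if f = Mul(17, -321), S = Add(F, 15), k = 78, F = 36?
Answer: -12626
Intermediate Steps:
S = 51 (S = Add(36, 15) = 51)
f = -5457
n = -7169 (n = Add(631, Mul(-1, Mul(78, Add(51, 49)))) = Add(631, Mul(-1, Mul(78, 100))) = Add(631, Mul(-1, 7800)) = Add(631, -7800) = -7169)
Add(f, n) = Add(-5457, -7169) = -12626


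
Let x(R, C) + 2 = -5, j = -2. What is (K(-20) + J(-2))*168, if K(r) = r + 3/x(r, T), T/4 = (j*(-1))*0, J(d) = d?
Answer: -3768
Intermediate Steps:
T = 0 (T = 4*(-2*(-1)*0) = 4*(2*0) = 4*0 = 0)
x(R, C) = -7 (x(R, C) = -2 - 5 = -7)
K(r) = -3/7 + r (K(r) = r + 3/(-7) = r + 3*(-⅐) = r - 3/7 = -3/7 + r)
(K(-20) + J(-2))*168 = ((-3/7 - 20) - 2)*168 = (-143/7 - 2)*168 = -157/7*168 = -3768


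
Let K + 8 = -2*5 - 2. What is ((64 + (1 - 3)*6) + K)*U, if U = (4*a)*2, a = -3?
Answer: -768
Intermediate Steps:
K = -20 (K = -8 + (-2*5 - 2) = -8 + (-10 - 2) = -8 - 12 = -20)
U = -24 (U = (4*(-3))*2 = -12*2 = -24)
((64 + (1 - 3)*6) + K)*U = ((64 + (1 - 3)*6) - 20)*(-24) = ((64 - 2*6) - 20)*(-24) = ((64 - 12) - 20)*(-24) = (52 - 20)*(-24) = 32*(-24) = -768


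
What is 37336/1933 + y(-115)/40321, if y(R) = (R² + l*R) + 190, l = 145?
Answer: 1499123276/77940493 ≈ 19.234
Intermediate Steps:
y(R) = 190 + R² + 145*R (y(R) = (R² + 145*R) + 190 = 190 + R² + 145*R)
37336/1933 + y(-115)/40321 = 37336/1933 + (190 + (-115)² + 145*(-115))/40321 = 37336*(1/1933) + (190 + 13225 - 16675)*(1/40321) = 37336/1933 - 3260*1/40321 = 37336/1933 - 3260/40321 = 1499123276/77940493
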